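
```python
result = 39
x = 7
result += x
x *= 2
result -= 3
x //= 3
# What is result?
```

Trace:
`result = 39` → result = 39
`x = 7` → x = 7
`result += x` → result = 46
`x *= 2` → x = 14
`result -= 3` → result = 43
`x //= 3` → x = 4
So result = 43

Answer: 43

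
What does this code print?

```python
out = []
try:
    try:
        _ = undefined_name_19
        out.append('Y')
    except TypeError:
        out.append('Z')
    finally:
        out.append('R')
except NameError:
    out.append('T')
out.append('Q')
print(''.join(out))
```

Execution trace: 'R' (finally) → 'T' (outer except NameError) → 'Q' (after the try/except). Output: RTQ

Answer: RTQ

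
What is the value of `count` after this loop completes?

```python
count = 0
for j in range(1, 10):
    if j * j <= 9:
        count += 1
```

Count numbers where j² ≤ 9
`count` takes the values: 0 → 1 → 2 → 3

Answer: 3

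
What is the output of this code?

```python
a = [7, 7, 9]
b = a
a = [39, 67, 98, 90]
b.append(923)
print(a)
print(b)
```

Key concept: rebinding vs mutation: a is rebound to a new list, b still points at the original.
Step by step:
`a = [7, 7, 9]` → a = [7, 7, 9]
`b = a` → b = [7, 7, 9] (same object as a)
`a = [39, 67, 98, 90]` → a = [39, 67, 98, 90]
`b.append(923)` → b = [7, 7, 9, 923]
`print(a)` → prints [39, 67, 98, 90]
`print(b)` → prints [7, 7, 9, 923]

Answer:
[39, 67, 98, 90]
[7, 7, 9, 923]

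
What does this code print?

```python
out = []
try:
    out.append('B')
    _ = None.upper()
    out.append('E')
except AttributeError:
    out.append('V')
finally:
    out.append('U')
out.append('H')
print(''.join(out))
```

Execution trace: 'B' (try body) → 'V' (except AttributeError) → 'U' (finally) → 'H' (after the try/except). Output: BVUH

Answer: BVUH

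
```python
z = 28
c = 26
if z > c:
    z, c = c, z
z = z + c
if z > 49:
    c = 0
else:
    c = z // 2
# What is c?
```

Trace:
`z = 28` → z = 28
`c = 26` → c = 26
`if z > c: ...` → z > c is True → z = 26; c = 28
`z = z + c` → z = 54
`if z > 49: ...` → z > 49 is True → c = 0
So c = 0

Answer: 0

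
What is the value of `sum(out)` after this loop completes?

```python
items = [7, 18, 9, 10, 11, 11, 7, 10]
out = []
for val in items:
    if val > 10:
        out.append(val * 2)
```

Sum of doubled values > 10
`out` takes the values: [] → [36] → [36, 22] → [36, 22, 22]
So `sum(out)` = 80

Answer: 80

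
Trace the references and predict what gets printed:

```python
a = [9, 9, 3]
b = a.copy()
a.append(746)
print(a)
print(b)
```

Key concept: list.copy() creates independent copy.
Step by step:
`a = [9, 9, 3]` → a = [9, 9, 3]
`b = a.copy()` → b = [9, 9, 3]
`a.append(746)` → a = [9, 9, 3, 746]
`print(a)` → prints [9, 9, 3, 746]
`print(b)` → prints [9, 9, 3]

Answer:
[9, 9, 3, 746]
[9, 9, 3]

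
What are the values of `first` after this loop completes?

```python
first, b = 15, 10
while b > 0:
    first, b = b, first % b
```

GCD of 15 and 10
`first` takes the values: 15 → 10 → 5

Answer: 5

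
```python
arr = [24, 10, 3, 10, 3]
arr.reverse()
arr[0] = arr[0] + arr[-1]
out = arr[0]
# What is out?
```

Trace:
`arr = [24, 10, 3, 10, 3]` → arr = [24, 10, 3, 10, 3]
`arr.reverse()` → arr = [3, 10, 3, 10, 24]
`arr[0] = arr[0] + arr[-1]` → arr = [27, 10, 3, 10, 24]
`out = arr[0]` → out = 27
So out = 27

Answer: 27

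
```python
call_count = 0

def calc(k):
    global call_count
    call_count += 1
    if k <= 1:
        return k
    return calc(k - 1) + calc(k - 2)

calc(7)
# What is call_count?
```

Calls(k) = 1 + Calls(k-1) + Calls(k-2); Calls(0)=Calls(1)=1. For k=7 this gives 41.

Answer: 41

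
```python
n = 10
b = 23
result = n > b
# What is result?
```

Trace:
`n = 10` → n = 10
`b = 23` → b = 23
`result = n > b` → result = False
So result = False

Answer: False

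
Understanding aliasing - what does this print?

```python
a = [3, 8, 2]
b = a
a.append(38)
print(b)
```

Key concept: basic list aliasing.
Step by step:
`a = [3, 8, 2]` → a = [3, 8, 2]
`b = a` → b = [3, 8, 2] (same object as a)
`a.append(38)` → a = [3, 8, 2, 38] (same object as b); b = [3, 8, 2, 38] (same object as a)
`print(b)` → prints [3, 8, 2, 38]

Answer: [3, 8, 2, 38]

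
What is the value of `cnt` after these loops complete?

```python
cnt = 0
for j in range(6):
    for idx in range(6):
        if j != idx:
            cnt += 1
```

6² - 6 (exclude diagonal)
`cnt` takes the values: 0 → 1 → 2 → 3 → 4 → 5 → 6 → 7 → 8 → 9 → 10 → 11 → 12 → 13 → 14 → 15 → 16 → 17 → 18 → 19 → 20 → 21 → 22 → 23 → 24 → 25 → 26 → 27 → 28 → 29 → 30

Answer: 30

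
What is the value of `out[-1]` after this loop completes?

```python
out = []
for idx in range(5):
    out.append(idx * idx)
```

Last element of squares 0 to 4
`out` takes the values: [] → [0] → [0, 1] → [0, 1, 4] → [0, 1, 4, 9] → [0, 1, 4, 9, 16]
So `out[-1]` = 16

Answer: 16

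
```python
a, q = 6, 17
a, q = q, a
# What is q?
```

Trace:
`a, q = 6, 17` → a = 6; q = 17
`a, q = q, a` → a = 17; q = 6
So q = 6

Answer: 6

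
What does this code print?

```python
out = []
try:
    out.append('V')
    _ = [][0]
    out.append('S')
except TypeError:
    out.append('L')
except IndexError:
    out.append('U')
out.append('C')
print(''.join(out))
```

Execution trace: 'V' (try body) → 'U' (except IndexError) → 'C' (after the try/except). Output: VUC

Answer: VUC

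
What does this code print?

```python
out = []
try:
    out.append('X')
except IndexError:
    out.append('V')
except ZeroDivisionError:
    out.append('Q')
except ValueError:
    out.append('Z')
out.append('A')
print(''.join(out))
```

Execution trace: 'X' (try body, no exception) → 'A' (after the try/except). Output: XA

Answer: XA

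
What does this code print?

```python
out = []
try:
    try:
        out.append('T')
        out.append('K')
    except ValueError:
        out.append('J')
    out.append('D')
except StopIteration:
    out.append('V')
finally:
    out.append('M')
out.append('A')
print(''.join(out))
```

Execution trace: 'T' (inner try body) → 'K' (inner try body, no exception) → 'D' (try body, no exception) → 'M' (finally) → 'A' (after the try/except). Output: TKDMA

Answer: TKDMA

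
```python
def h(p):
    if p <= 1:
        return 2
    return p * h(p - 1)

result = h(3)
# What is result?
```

h(3) = 3 * 2 * 2 = 12

Answer: 12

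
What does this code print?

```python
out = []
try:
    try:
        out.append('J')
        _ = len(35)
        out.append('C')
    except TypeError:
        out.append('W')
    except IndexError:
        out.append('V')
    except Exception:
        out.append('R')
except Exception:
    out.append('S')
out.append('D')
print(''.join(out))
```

Execution trace: 'J' (inner try body) → 'W' (inner except TypeError) → 'D' (after the try/except). Output: JWD

Answer: JWD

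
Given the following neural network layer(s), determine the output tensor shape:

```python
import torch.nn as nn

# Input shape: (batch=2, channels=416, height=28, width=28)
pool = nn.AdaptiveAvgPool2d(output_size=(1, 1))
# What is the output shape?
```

Input: (2, 416, 28, 28) -> Output: (2, 416, 1, 1)

Answer: (2, 416, 1, 1)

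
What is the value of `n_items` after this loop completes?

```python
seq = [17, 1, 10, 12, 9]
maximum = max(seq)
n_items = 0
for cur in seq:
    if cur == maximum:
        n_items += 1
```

Count of max value 17 in [17, 1, 10, 12, 9]
`n_items` takes the values: 0 → 1

Answer: 1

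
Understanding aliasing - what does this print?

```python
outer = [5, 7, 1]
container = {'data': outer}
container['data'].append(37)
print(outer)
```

Key concept: dict holds reference to list.
Step by step:
`outer = [5, 7, 1]` → outer = [5, 7, 1]
`container = {'data': outer}` → container = {'data': [5, 7, 1]}
`container['data'].append(37)` → outer = [5, 7, 1, 37]; container = {'data': [5, 7, 1, 37]}
`print(outer)` → prints [5, 7, 1, 37]

Answer: [5, 7, 1, 37]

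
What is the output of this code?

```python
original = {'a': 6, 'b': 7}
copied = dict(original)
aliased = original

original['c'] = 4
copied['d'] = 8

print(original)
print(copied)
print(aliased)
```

Key concept: dict() creates copy, assignment creates alias.
Step by step:
`original = {'a': 6, 'b': 7}` → original = {'a': 6, 'b': 7}
`copied = dict(original)` → copied = {'a': 6, 'b': 7}
`aliased = original` → aliased = {'a': 6, 'b': 7} (same object as original)
`original['c'] = 4` → original = {'a': 6, 'b': 7, 'c': 4} (same object as aliased); aliased = {'a': 6, 'b': 7, 'c': 4} (same object as original)
`copied['d'] = 8` → copied = {'a': 6, 'b': 7, 'd': 8}
`print(original)` → prints {'a': 6, 'b': 7, 'c': 4}
`print(copied)` → prints {'a': 6, 'b': 7, 'd': 8}
`print(aliased)` → prints {'a': 6, 'b': 7, 'c': 4}

Answer:
{'a': 6, 'b': 7, 'c': 4}
{'a': 6, 'b': 7, 'd': 8}
{'a': 6, 'b': 7, 'c': 4}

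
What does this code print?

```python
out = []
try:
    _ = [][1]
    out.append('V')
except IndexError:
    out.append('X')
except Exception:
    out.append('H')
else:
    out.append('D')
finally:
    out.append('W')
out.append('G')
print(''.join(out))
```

Execution trace: 'X' (except IndexError) → 'W' (finally) → 'G' (after the try/except). Output: XWG

Answer: XWG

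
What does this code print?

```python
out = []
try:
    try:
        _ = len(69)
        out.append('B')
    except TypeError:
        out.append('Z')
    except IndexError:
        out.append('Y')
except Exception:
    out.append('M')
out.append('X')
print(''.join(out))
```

Execution trace: 'Z' (inner except TypeError) → 'X' (after the try/except). Output: ZX

Answer: ZX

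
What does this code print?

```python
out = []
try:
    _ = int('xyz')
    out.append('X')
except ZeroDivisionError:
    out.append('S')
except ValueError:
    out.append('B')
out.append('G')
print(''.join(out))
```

Execution trace: 'B' (except ValueError) → 'G' (after the try/except). Output: BG

Answer: BG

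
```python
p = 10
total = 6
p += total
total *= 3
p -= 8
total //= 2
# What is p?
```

Trace:
`p = 10` → p = 10
`total = 6` → total = 6
`p += total` → p = 16
`total *= 3` → total = 18
`p -= 8` → p = 8
`total //= 2` → total = 9
So p = 8

Answer: 8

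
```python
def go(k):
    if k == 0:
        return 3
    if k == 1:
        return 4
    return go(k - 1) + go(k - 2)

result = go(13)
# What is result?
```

Build up from base cases: go(0)=3, go(1)=4, go(2)=7, go(3)=11, go(4)=18, go(5)=29, go(6)=47, ..., go(13)=1364

Answer: 1364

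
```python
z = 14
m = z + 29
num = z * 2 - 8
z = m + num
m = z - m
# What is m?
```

Trace:
`z = 14` → z = 14
`m = z + 29` → m = 43
`num = z * 2 - 8` → num = 20
`z = m + num` → z = 63
`m = z - m` → m = 20
So m = 20

Answer: 20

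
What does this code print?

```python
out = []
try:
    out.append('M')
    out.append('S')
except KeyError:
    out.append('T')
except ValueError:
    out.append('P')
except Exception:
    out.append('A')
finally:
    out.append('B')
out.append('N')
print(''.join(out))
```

Execution trace: 'M' (try body) → 'S' (try body, no exception) → 'B' (finally) → 'N' (after the try/except). Output: MSBN

Answer: MSBN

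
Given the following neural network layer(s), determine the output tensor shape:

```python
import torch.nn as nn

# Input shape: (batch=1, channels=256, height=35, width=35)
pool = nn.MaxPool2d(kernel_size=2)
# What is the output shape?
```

Input: (1, 256, 35, 35) -> Output: (1, 256, 17, 17)

Answer: (1, 256, 17, 17)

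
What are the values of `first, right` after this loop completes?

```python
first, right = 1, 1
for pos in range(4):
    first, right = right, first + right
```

Fibonacci: after 4 iterations
`first, right` takes the values: (1, 1) → (1, 2) → (2, 3) → (3, 5) → (5, 8)

Answer: 5, 8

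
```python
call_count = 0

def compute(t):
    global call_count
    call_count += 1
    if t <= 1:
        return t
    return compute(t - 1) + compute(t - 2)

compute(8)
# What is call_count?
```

Calls(t) = 1 + Calls(t-1) + Calls(t-2); Calls(0)=Calls(1)=1. For t=8 this gives 67.

Answer: 67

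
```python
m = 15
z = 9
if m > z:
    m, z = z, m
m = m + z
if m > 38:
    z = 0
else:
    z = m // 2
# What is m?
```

Trace:
`m = 15` → m = 15
`z = 9` → z = 9
`if m > z: ...` → m > z is True → m = 9; z = 15
`m = m + z` → m = 24
`if m > 38: ...` → m > 38 is False, take else branch → z = 12
So m = 24

Answer: 24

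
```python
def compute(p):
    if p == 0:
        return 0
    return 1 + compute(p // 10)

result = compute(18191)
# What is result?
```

Count of digits of 18191: 5

Answer: 5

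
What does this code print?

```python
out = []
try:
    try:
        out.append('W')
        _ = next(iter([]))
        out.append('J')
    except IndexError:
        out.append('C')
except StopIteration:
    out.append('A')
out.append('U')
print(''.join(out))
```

Execution trace: 'W' (try body) → 'A' (outer except StopIteration) → 'U' (after the try/except). Output: WAU

Answer: WAU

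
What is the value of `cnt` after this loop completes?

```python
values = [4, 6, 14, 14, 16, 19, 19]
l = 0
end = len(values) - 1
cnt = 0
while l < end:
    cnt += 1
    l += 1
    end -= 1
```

Iterations until pointers meet (list length 7)
`cnt` takes the values: 0 → 1 → 2 → 3

Answer: 3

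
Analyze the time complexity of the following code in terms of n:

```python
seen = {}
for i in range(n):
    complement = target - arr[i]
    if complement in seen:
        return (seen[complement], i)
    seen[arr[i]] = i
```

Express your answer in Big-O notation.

This is Two sum with hash map. Time complexity: O(n).

Answer: O(n)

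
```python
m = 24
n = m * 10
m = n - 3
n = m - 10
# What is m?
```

Trace:
`m = 24` → m = 24
`n = m * 10` → n = 240
`m = n - 3` → m = 237
`n = m - 10` → n = 227
So m = 237

Answer: 237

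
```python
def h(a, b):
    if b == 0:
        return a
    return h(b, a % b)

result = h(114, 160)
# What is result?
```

h(114, 160) -> h(160, 114) -> h(114, 46) -> h(46, 22) -> h(22, 2) -> h(2, 0) -> 2

Answer: 2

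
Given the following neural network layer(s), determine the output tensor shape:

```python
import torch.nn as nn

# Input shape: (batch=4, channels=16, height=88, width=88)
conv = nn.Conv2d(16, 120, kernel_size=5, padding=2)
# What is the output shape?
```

Input: (4, 16, 88, 88) -> Output: (4, 120, 88, 88)

Answer: (4, 120, 88, 88)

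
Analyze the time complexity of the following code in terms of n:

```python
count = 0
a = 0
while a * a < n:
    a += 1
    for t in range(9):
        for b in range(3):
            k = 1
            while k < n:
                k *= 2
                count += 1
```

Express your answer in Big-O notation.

Each loop level contributes: √n × 1 × 1 × log n. Multiplying the contributions gives O(√n log n).

Answer: O(√n log n)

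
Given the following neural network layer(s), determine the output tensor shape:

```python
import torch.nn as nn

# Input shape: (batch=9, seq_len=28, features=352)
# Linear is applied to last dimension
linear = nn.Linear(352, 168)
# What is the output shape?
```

Input: (9, 28, 352) -> Output: (9, 28, 168)

Answer: (9, 28, 168)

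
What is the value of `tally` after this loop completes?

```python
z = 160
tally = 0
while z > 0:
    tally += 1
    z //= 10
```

Count digits by repeated division by 10
`tally` takes the values: 0 → 1 → 2 → 3

Answer: 3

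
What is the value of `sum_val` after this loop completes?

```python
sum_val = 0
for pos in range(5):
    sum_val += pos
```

Sum of 0 to 4 = 10
`sum_val` takes the values: 0 → 1 → 3 → 6 → 10

Answer: 10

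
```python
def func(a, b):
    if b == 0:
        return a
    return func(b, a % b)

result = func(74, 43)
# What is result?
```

func(74, 43) -> func(43, 31) -> func(31, 12) -> func(12, 7) -> func(7, 5) -> func(5, 2) -> func(2, 1) -> func(1, 0) -> 1

Answer: 1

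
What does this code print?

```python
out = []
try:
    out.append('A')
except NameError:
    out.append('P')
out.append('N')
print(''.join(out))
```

Execution trace: 'A' (try body, no exception) → 'N' (after the try/except). Output: AN

Answer: AN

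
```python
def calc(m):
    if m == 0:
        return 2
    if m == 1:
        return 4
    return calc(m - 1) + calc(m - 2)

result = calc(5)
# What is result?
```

Build up from base cases: calc(0)=2, calc(1)=4, calc(2)=6, calc(3)=10, calc(4)=16, calc(5)=26

Answer: 26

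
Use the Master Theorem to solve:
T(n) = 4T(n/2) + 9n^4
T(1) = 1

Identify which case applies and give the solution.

a=4, b=2, f(n)=9n^4. log_2(4) = 2. Since c=4 > 2 and the regularity condition holds (4(n/2)^4 = (4/2^4)n^4 with 4/2^4 < 1), Case 3 applies: T(n) = Θ(f(n)) = O(n^4).

Answer: O(n^4) - Case 3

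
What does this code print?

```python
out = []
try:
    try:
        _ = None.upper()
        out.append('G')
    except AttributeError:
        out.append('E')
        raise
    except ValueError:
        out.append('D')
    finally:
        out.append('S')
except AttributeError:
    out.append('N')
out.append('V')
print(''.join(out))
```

Execution trace: 'E' (inner except AttributeError) → 'S' (inner finally) → 'N' (outer except AttributeError) → 'V' (after the try/except). Output: ESNV

Answer: ESNV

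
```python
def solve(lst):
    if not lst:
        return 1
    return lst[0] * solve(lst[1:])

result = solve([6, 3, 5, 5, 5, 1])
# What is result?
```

Product over [6, 3, 5, 5, 5, 1] = 6 * 3 * 5 * 5 * 5 * 1 = 2250

Answer: 2250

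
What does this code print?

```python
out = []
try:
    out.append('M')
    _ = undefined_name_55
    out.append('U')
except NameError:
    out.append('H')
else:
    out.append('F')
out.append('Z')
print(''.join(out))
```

Execution trace: 'M' (try body) → 'H' (except NameError) → 'Z' (after the try/except). Output: MHZ

Answer: MHZ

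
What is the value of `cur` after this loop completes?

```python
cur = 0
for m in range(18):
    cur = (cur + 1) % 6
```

Increment mod 6, 18 times = 0
`cur` takes the values: 0 → 1 → 2 → 3 → 4 → 5 → 0 → 1 → 2 → 3 → 4 → 5 → 0 → 1 → 2 → 3 → 4 → 5 → 0

Answer: 0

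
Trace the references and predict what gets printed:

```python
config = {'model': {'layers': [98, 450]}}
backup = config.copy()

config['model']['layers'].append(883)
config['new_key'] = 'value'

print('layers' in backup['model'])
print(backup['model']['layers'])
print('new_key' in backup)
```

Key concept: shallow copy gotcha with nested dict.
Step by step:
`config = {'model': {'layers': [98, 450]}}` → config = {'model': {'layers': [98, 450]}}
`backup = config.copy()` → backup = {'model': {'layers': [98, 450]}}
`config['model']['layers'].append(883)` → config = {'model': {'layers': [98, 450, 883]}}; backup = {'model': {'layers': [98, 450, 883]}}
`config['new_key'] = 'value'` → config = {'model': {'layers': [98, 450, 883]}, 'new_key': 'value'}
`print('layers' in backup['model'])` → prints True
`print(backup['model']['layers'])` → prints [98, 450, 883]
`print('new_key' in backup)` → prints False

Answer:
True
[98, 450, 883]
False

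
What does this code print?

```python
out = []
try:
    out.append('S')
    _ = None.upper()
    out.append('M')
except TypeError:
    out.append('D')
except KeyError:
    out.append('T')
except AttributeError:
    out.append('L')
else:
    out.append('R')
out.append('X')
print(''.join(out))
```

Execution trace: 'S' (try body) → 'L' (except AttributeError) → 'X' (after the try/except). Output: SLX

Answer: SLX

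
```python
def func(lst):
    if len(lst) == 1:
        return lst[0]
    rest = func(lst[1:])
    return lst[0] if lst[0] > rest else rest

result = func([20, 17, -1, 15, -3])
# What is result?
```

Recursive max over [20, 17, -1, 15, -3] = 20

Answer: 20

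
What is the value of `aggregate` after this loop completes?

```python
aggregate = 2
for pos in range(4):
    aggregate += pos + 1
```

Start at 2, add 1 to 4 = 12
`aggregate` takes the values: 2 → 3 → 5 → 8 → 12

Answer: 12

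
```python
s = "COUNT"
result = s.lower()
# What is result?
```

Trace:
`s = "COUNT"` → s = 'COUNT'
`result = s.lower()` → result = 'count'
So result = 'count'

Answer: 'count'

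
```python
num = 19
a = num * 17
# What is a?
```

Trace:
`num = 19` → num = 19
`a = num * 17` → a = 323
So a = 323

Answer: 323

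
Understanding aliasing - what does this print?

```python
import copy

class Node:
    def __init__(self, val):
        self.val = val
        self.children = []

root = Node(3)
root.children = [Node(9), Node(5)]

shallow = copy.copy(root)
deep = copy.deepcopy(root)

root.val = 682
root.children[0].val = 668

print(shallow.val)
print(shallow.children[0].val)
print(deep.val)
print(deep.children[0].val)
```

Key concept: deep copy with custom objects.
Step by step:
`root = Node(3)` → root = Node(val=3, children=[])
`root.children = [Node(9), Node(5)]` → root = Node(val=3, children=[Node(val=9, children=[]), Node(val=5, children=[])])
`shallow = copy.copy(root)` → shallow = Node(val=3, children=[Node(val=9, children=[]), Node(val=5, children=[])])
`deep = copy.deepcopy(root)` → deep = Node(val=3, children=[Node(val=9, children=[]), Node(val=5, children=[])])
`root.val = 682` → root = Node(val=682, children=[Node(val=9, children=[]), Node(val=5, children=[])])
`root.children[0].val = 668` → root = Node(val=682, children=[Node(val=668, children=[]), Node(val=5, children=[])]); shallow = Node(val=3, children=[Node(val=668, children=[]), Node(val=5, children=[])])
`print(shallow.val)` → prints 3
`print(shallow.children[0].val)` → prints 668
`print(deep.val)` → prints 3
`print(deep.children[0].val)` → prints 9

Answer:
3
668
3
9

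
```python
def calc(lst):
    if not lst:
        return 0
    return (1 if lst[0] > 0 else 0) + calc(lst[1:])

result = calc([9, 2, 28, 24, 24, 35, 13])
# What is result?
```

Count of positive elements in [9, 2, 28, 24, 24, 35, 13] = 7

Answer: 7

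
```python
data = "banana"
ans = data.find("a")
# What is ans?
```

Trace:
`data = "banana"` → data = 'banana'
`ans = data.find("a")` → ans = 1
So ans = 1

Answer: 1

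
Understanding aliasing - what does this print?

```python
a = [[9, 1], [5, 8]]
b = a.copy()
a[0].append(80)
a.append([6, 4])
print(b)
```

Key concept: shallow copy with nested lists.
Step by step:
`a = [[9, 1], [5, 8]]` → a = [[9, 1], [5, 8]]
`b = a.copy()` → b = [[9, 1], [5, 8]]
`a[0].append(80)` → a = [[9, 1, 80], [5, 8]]; b = [[9, 1, 80], [5, 8]]
`a.append([6, 4])` → a = [[9, 1, 80], [5, 8], [6, 4]]
`print(b)` → prints [[9, 1, 80], [5, 8]]

Answer: [[9, 1, 80], [5, 8]]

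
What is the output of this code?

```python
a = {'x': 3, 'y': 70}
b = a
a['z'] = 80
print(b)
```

Key concept: dict aliasing.
Step by step:
`a = {'x': 3, 'y': 70}` → a = {'x': 3, 'y': 70}
`b = a` → b = {'x': 3, 'y': 70} (same object as a)
`a['z'] = 80` → a = {'x': 3, 'y': 70, 'z': 80} (same object as b); b = {'x': 3, 'y': 70, 'z': 80} (same object as a)
`print(b)` → prints {'x': 3, 'y': 70, 'z': 80}

Answer: {'x': 3, 'y': 70, 'z': 80}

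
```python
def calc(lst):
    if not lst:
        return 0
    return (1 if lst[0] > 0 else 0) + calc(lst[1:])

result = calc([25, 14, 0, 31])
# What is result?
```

Count of positive elements in [25, 14, 0, 31] = 3

Answer: 3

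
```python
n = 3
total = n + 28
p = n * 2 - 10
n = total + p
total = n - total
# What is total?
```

Trace:
`n = 3` → n = 3
`total = n + 28` → total = 31
`p = n * 2 - 10` → p = -4
`n = total + p` → n = 27
`total = n - total` → total = -4
So total = -4

Answer: -4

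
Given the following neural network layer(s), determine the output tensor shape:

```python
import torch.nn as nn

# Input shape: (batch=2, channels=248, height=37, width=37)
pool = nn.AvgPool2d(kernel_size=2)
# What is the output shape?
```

Input: (2, 248, 37, 37) -> Output: (2, 248, 18, 18)

Answer: (2, 248, 18, 18)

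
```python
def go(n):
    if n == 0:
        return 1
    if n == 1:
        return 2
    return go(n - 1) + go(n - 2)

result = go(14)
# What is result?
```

Build up from base cases: go(0)=1, go(1)=2, go(2)=3, go(3)=5, go(4)=8, go(5)=13, go(6)=21, ..., go(14)=987

Answer: 987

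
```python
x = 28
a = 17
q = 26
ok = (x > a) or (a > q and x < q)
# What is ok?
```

Trace:
`x = 28` → x = 28
`a = 17` → a = 17
`q = 26` → q = 26
`ok = (x > a) or (a > q and x < q)` → ok = True
So ok = True

Answer: True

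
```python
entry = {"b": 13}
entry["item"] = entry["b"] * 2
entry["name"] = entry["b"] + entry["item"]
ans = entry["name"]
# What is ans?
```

Trace:
`entry = {"b": 13}` → entry = {'b': 13}
`entry["item"] = entry["b"] * 2` → entry = {'b': 13, 'item': 26}
`entry["name"] = entry["b"] + entry["item"]` → entry = {'b': 13, 'item': 26, 'name': 39}
`ans = entry["name"]` → ans = 39
So ans = 39

Answer: 39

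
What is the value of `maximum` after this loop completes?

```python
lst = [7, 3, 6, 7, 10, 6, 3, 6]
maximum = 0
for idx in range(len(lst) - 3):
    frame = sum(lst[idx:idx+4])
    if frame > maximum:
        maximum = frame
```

Max sum of 4-element window in [7, 3, 6, 7, 10, 6, 3, 6]
`maximum` takes the values: 0 → 23 → 26 → 29

Answer: 29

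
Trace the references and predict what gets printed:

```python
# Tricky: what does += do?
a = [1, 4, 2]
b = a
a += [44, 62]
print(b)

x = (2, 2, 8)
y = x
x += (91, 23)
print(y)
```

Key concept: += behavior differs for mutable vs immutable.
Step by step:
`a = [1, 4, 2]` → a = [1, 4, 2]
`b = a` → b = [1, 4, 2] (same object as a)
`a += [44, 62]` → a = [1, 4, 2, 44, 62] (same object as b); b = [1, 4, 2, 44, 62] (same object as a)
`print(b)` → prints [1, 4, 2, 44, 62]
`x = (2, 2, 8)` → x = (2, 2, 8)
`y = x` → y = (2, 2, 8)
`x += (91, 23)` → x = (2, 2, 8, 91, 23)
`print(y)` → prints (2, 2, 8)

Answer:
[1, 4, 2, 44, 62]
(2, 2, 8)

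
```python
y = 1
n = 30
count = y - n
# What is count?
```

Trace:
`y = 1` → y = 1
`n = 30` → n = 30
`count = y - n` → count = -29
So count = -29

Answer: -29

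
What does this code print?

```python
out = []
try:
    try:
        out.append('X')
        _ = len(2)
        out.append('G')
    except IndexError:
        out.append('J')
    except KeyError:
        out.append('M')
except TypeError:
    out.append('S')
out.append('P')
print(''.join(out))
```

Execution trace: 'X' (try body) → 'S' (outer except TypeError) → 'P' (after the try/except). Output: XSP

Answer: XSP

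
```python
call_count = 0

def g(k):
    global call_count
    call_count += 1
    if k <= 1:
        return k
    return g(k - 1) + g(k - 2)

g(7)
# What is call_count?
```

Calls(k) = 1 + Calls(k-1) + Calls(k-2); Calls(0)=Calls(1)=1. For k=7 this gives 41.

Answer: 41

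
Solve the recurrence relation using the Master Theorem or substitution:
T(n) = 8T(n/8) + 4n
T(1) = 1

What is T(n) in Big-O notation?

By Master Theorem: a=8, b=8, f(n)=4n. Since log_8(8) = 1 and f(n) = Θ(n^1), Case 2 applies. T(n) = O(n log n).

Answer: O(n log n)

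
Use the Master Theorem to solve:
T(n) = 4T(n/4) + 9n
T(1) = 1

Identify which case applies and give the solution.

a=4, b=4, f(n)=9n. log_4(4) = 1. Since c=1 = 1, Case 2 applies: T(n) = Θ(n^log_b(a) · log n) = O(n log n).

Answer: O(n log n) - Case 2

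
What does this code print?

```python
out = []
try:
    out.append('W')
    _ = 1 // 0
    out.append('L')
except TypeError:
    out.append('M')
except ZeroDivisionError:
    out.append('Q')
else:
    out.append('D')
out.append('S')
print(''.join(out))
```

Execution trace: 'W' (try body) → 'Q' (except ZeroDivisionError) → 'S' (after the try/except). Output: WQS

Answer: WQS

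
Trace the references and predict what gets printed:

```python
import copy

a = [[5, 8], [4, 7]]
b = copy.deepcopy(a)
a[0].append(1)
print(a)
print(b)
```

Key concept: deep copy is fully independent.
Step by step:
`a = [[5, 8], [4, 7]]` → a = [[5, 8], [4, 7]]
`b = copy.deepcopy(a)` → b = [[5, 8], [4, 7]]
`a[0].append(1)` → a = [[5, 8, 1], [4, 7]]
`print(a)` → prints [[5, 8, 1], [4, 7]]
`print(b)` → prints [[5, 8], [4, 7]]

Answer:
[[5, 8, 1], [4, 7]]
[[5, 8], [4, 7]]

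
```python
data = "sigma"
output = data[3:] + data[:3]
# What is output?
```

Trace:
`data = "sigma"` → data = 'sigma'
`output = data[3:] + data[:3]` → output = 'masig'
So output = 'masig'

Answer: 'masig'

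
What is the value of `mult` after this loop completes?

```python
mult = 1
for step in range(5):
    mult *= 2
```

2^5 = 32
`mult` takes the values: 1 → 2 → 4 → 8 → 16 → 32

Answer: 32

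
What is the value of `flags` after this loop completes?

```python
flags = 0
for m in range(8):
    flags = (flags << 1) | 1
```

Build 8 consecutive 1-bits: 0b11111111
`flags` takes the values: 0 → 1 → 3 → 7 → 15 → 31 → 63 → 127 → 255

Answer: 255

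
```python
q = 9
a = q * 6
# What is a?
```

Trace:
`q = 9` → q = 9
`a = q * 6` → a = 54
So a = 54

Answer: 54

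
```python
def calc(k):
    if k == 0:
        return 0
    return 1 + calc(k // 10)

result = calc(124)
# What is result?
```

Count of digits of 124: 3

Answer: 3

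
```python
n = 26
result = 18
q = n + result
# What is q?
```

Trace:
`n = 26` → n = 26
`result = 18` → result = 18
`q = n + result` → q = 44
So q = 44

Answer: 44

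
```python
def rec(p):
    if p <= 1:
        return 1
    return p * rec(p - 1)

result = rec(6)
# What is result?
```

rec(6) = 6 * 5 * 4 * 3 * 2 * 1 = 720

Answer: 720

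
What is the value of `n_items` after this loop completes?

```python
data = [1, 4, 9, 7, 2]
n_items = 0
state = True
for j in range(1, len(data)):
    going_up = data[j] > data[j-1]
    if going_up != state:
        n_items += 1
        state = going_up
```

Count direction changes in [1, 4, 9, 7, 2]
`n_items` takes the values: 0 → 1

Answer: 1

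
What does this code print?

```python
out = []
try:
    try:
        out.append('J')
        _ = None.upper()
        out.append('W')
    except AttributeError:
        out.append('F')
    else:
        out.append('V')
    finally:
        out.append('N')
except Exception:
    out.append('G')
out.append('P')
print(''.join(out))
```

Execution trace: 'J' (inner try body) → 'F' (inner except AttributeError) → 'N' (inner finally) → 'P' (after the try/except). Output: JFNP

Answer: JFNP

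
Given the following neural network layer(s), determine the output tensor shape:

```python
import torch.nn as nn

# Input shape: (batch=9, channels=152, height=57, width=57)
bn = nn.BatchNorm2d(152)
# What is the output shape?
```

Input: (9, 152, 57, 57) -> Output: (9, 152, 57, 57)

Answer: (9, 152, 57, 57)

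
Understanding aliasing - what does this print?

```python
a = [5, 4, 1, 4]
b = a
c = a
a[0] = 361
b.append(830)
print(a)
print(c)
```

Key concept: multiple aliases.
Step by step:
`a = [5, 4, 1, 4]` → a = [5, 4, 1, 4]
`b = a` → b = [5, 4, 1, 4] (same object as a)
`c = a` → c = [5, 4, 1, 4] (same object as a, b)
`a[0] = 361` → a = [361, 4, 1, 4] (same object as b, c); b = [361, 4, 1, 4] (same object as a, c); c = [361, 4, 1, 4] (same object as a, b)
`b.append(830)` → a = [361, 4, 1, 4, 830] (same object as b, c); b = [361, 4, 1, 4, 830] (same object as a, c); c = [361, 4, 1, 4, 830] (same object as a, b)
`print(a)` → prints [361, 4, 1, 4, 830]
`print(c)` → prints [361, 4, 1, 4, 830]

Answer:
[361, 4, 1, 4, 830]
[361, 4, 1, 4, 830]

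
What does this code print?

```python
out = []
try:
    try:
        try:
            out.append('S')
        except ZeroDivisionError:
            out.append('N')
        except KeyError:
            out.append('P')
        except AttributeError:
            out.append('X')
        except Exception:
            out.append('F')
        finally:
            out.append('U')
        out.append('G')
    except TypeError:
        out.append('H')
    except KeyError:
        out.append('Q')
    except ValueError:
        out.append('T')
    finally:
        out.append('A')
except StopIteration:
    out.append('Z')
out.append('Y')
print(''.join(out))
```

Execution trace: 'S' (inner try body, no exception) → 'U' (inner finally) → 'G' (try body, no exception) → 'A' (finally) → 'Y' (after the try/except). Output: SUGAY

Answer: SUGAY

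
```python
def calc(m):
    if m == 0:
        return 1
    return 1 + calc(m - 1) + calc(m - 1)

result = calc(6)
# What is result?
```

calc(m) = 1 + 2·calc(m-1), calc(0)=1. Closed form: (1+1)·2^6 - 1 = 127.

Answer: 127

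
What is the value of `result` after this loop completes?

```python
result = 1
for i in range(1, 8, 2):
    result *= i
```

Product of 1, 3, 5, ... up to 7
`result` takes the values: 1 → 3 → 15 → 105

Answer: 105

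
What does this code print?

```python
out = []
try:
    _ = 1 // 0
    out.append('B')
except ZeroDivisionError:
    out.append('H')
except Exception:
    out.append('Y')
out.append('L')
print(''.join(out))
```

Execution trace: 'H' (except ZeroDivisionError) → 'L' (after the try/except). Output: HL

Answer: HL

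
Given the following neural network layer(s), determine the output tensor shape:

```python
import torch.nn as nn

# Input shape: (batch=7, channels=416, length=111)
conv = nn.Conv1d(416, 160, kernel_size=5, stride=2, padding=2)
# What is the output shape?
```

Input: (7, 416, 111) -> Output: (7, 160, 56)

Answer: (7, 160, 56)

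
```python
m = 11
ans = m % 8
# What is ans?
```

Trace:
`m = 11` → m = 11
`ans = m % 8` → ans = 3
So ans = 3

Answer: 3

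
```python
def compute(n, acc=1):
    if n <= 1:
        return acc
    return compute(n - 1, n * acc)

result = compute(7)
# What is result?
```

Accumulator trace (n, acc): (7, 1) -> (6, 7) -> (5, 42) -> (4, 210) -> (3, 840) -> (2, 2520) -> (1, 5040) -> return 5040

Answer: 5040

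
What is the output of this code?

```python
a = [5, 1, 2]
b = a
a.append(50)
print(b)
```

Key concept: basic list aliasing.
Step by step:
`a = [5, 1, 2]` → a = [5, 1, 2]
`b = a` → b = [5, 1, 2] (same object as a)
`a.append(50)` → a = [5, 1, 2, 50] (same object as b); b = [5, 1, 2, 50] (same object as a)
`print(b)` → prints [5, 1, 2, 50]

Answer: [5, 1, 2, 50]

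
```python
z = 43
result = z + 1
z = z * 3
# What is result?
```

Trace:
`z = 43` → z = 43
`result = z + 1` → result = 44
`z = z * 3` → z = 129
So result = 44

Answer: 44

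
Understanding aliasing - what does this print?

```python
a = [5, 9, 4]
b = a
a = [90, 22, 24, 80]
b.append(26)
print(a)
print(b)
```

Key concept: rebinding vs mutation: a is rebound to a new list, b still points at the original.
Step by step:
`a = [5, 9, 4]` → a = [5, 9, 4]
`b = a` → b = [5, 9, 4] (same object as a)
`a = [90, 22, 24, 80]` → a = [90, 22, 24, 80]
`b.append(26)` → b = [5, 9, 4, 26]
`print(a)` → prints [90, 22, 24, 80]
`print(b)` → prints [5, 9, 4, 26]

Answer:
[90, 22, 24, 80]
[5, 9, 4, 26]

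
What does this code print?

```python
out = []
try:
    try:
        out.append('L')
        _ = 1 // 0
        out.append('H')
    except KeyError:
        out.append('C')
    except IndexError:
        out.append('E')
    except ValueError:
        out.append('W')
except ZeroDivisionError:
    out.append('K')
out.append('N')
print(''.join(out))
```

Execution trace: 'L' (try body) → 'K' (outer except ZeroDivisionError) → 'N' (after the try/except). Output: LKN

Answer: LKN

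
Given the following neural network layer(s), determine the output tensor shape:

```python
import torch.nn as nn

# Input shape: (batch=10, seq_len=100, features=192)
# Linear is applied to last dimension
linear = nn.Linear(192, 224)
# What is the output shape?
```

Input: (10, 100, 192) -> Output: (10, 100, 224)

Answer: (10, 100, 224)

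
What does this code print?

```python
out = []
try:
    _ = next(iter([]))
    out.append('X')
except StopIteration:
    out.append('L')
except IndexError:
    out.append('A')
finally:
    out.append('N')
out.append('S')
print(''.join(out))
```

Execution trace: 'L' (except StopIteration) → 'N' (finally) → 'S' (after the try/except). Output: LNS

Answer: LNS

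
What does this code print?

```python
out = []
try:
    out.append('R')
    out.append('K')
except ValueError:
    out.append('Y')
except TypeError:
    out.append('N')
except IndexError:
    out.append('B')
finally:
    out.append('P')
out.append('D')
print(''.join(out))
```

Execution trace: 'R' (try body) → 'K' (try body, no exception) → 'P' (finally) → 'D' (after the try/except). Output: RKPD

Answer: RKPD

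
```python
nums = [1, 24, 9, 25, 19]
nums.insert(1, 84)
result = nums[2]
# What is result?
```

Trace:
`nums = [1, 24, 9, 25, 19]` → nums = [1, 24, 9, 25, 19]
`nums.insert(1, 84)` → nums = [1, 84, 24, 9, 25, 19]
`result = nums[2]` → result = 24
So result = 24

Answer: 24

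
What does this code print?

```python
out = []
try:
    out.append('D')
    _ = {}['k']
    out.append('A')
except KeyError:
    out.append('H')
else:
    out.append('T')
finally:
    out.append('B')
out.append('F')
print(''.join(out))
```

Execution trace: 'D' (try body) → 'H' (except KeyError) → 'B' (finally) → 'F' (after the try/except). Output: DHBF

Answer: DHBF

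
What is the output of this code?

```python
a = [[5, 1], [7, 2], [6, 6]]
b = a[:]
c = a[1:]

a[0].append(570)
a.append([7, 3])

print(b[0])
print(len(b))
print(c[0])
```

Key concept: slice with nested mutation.
Step by step:
`a = [[5, 1], [7, 2], [6, 6]]` → a = [[5, 1], [7, 2], [6, 6]]
`b = a[:]` → b = [[5, 1], [7, 2], [6, 6]]
`c = a[1:]` → c = [[7, 2], [6, 6]]
`a[0].append(570)` → a = [[5, 1, 570], [7, 2], [6, 6]]; b = [[5, 1, 570], [7, 2], [6, 6]]
`a.append([7, 3])` → a = [[5, 1, 570], [7, 2], [6, 6], [7, 3]]
`print(b[0])` → prints [5, 1, 570]
`print(len(b))` → prints 3
`print(c[0])` → prints [7, 2]

Answer:
[5, 1, 570]
3
[7, 2]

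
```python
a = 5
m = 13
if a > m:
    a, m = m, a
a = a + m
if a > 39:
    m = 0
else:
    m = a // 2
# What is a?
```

Trace:
`a = 5` → a = 5
`m = 13` → m = 13
`if a > m: ...` → a > m is False → no variable changes
`a = a + m` → a = 18
`if a > 39: ...` → a > 39 is False, take else branch → m = 9
So a = 18

Answer: 18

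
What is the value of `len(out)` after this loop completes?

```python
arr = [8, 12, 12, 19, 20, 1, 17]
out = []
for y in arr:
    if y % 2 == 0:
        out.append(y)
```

Count even numbers in [8, 12, 12, 19, 20, 1, 17]
`out` takes the values: [] → [8] → [8, 12] → [8, 12, 12] → [8, 12, 12, 20]
So `len(out)` = 4

Answer: 4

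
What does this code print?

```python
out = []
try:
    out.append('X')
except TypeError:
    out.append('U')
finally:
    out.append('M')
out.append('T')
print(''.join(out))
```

Execution trace: 'X' (try body, no exception) → 'M' (finally) → 'T' (after the try/except). Output: XMT

Answer: XMT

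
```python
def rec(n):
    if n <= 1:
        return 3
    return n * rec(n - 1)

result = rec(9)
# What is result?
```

rec(9) = 9 * 8 * 7 * 6 * 5 * 4 * 3 * 2 * 3 = 1088640

Answer: 1088640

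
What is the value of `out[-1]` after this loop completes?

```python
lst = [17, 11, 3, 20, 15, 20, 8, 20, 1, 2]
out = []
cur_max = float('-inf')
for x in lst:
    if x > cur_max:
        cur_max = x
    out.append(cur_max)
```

Running max ends at 20
`out` takes the values: [] → [17] → [17, 17] → [17, 17, 17] → [17, 17, 17, 20] → [17, 17, 17, 20, 20] → [17, 17, 17, 20, 20, 20] → [17, 17, 17, 20, 20, 20, 20] → [17, 17, 17, 20, 20, 20, 20, 20] → [17, 17, 17, 20, 20, 20, 20, 20, 20] → [17, 17, 17, 20, 20, 20, 20, 20, 20, 20]
So `out[-1]` = 20

Answer: 20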